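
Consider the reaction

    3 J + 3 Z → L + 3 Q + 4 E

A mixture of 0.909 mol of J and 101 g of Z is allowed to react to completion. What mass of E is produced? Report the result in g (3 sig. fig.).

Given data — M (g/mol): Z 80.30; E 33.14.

n(J) = 0.9090 mol
n(Z) = 101.0 / 80.30 = 1.258 mol
n/ν for J = 0.9090/3 = 0.3030
n/ν for Z = 1.258/3 = 0.4193
Smallest n/ν is J → limiting reagent.
n(E) = (4/3) × 0.9090 = 1.212 mol
mass = 1.212 × 33.14 = 40.17 g

40.2 g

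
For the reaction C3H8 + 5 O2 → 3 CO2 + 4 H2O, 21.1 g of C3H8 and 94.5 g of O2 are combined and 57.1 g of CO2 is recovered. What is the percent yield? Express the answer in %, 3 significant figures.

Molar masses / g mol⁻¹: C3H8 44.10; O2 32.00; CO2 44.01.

n(C3H8) = 21.10 / 44.10 = 0.4785 mol
n(O2) = 94.50 / 32.00 = 2.953 mol
n/ν for C3H8 = 0.4785/1 = 0.4785
n/ν for O2 = 2.953/5 = 0.5906
Smallest n/ν is C3H8 → limiting reagent.
theoretical n(CO2) = (3/1) × 0.4785 = 1.436 mol → 63.20 g
% yield = 57.1 / 63.20 × 100 = 90.35 %

90.4 %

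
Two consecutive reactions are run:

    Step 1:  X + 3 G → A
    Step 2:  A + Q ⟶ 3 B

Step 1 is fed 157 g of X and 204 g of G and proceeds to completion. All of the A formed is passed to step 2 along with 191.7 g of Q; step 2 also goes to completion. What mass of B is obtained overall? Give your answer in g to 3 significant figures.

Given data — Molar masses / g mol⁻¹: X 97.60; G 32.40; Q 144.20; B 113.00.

Step 1:
n(X) = 157.0 / 97.60 = 1.609 mol
n(G) = 204.0 / 32.40 = 6.296 mol
n/ν → X: 1.609, G: 2.099; X is limiting.
n(A) produced = (1/1) × 1.609 = 1.609 mol
Step 2:
n(A) available = 1.609 mol
n(Q) = 191.7 / 144.20 = 1.329 mol
n/ν → A: 1.609, Q: 1.329; Q is limiting.
n(B) = (3/1) × 1.329 = 3.987 mol
mass = 3.987 × 113.00 = 450.5 g

451 g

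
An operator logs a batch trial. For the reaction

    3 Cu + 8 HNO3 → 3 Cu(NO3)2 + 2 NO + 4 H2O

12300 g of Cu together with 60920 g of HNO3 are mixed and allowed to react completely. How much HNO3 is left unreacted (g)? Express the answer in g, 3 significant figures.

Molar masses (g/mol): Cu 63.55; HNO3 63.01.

28400 g

n(Cu) = 12300 / 63.55 = 193.5 mol
n(HNO3) = 60920 / 63.01 = 966.8 mol
n/ν for Cu = 193.5/3 = 64.50
n/ν for HNO3 = 966.8/8 = 120.9
Smallest n/ν is Cu → limiting reagent.
HNO3 consumed = (8/3) × 193.5 = 516.0 mol
HNO3 remaining = 966.8 − 516.0 = 450.8 mol
mass = 450.8 × 63.01 = 28400 g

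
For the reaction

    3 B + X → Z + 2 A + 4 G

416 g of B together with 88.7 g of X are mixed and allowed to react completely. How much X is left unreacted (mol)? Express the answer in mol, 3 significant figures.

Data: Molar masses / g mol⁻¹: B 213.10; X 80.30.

n(B) = 416.0 / 213.10 = 1.952 mol
n(X) = 88.70 / 80.30 = 1.105 mol
n/ν for B = 1.952/3 = 0.6507
n/ν for X = 1.105/1 = 1.105
Smallest n/ν is B → limiting reagent.
X consumed = (1/3) × 1.952 = 0.6507 mol
X remaining = 1.105 − 0.6507 = 0.4543 mol

0.454 mol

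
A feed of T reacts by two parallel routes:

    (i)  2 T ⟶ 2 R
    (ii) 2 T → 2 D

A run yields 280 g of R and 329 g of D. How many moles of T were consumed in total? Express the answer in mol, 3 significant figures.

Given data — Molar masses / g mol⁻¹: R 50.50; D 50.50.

n(R) = 280 / 50.50 = 5.545 mol
n(D) = 329 / 50.50 = 6.515 mol
n(T) via (i) = (2/2)×5.545 = 5.545 mol
n(T) via (ii) = (2/2)×6.515 = 6.515 mol
total n(T) = 5.545 + 6.515 = 12.06 mol

12.1 mol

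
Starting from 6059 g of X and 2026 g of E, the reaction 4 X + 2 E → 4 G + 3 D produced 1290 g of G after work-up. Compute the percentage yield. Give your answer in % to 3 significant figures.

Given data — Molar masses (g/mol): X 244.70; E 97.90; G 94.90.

n(X) = 6059 / 244.70 = 24.76 mol
n(E) = 2026 / 97.90 = 20.69 mol
n/ν for X = 24.76/4 = 6.190
n/ν for E = 20.69/2 = 10.35
Smallest n/ν is X → limiting reagent.
theoretical n(G) = (4/4) × 24.76 = 24.76 mol → 2350 g
% yield = 1290 / 2350 × 100 = 54.89 %

54.9 %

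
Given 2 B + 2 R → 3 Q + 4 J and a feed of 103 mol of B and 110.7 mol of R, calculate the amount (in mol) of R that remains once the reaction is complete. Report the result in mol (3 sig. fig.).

7.70 mol

n(B) = 103.0 mol
n(R) = 110.7 mol
n/ν → B: 51.50, R: 55.35; B is limiting.
R consumed = (2/2) × 103.0 = 103.0 mol
R remaining = 110.7 − 103.0 = 7.700 mol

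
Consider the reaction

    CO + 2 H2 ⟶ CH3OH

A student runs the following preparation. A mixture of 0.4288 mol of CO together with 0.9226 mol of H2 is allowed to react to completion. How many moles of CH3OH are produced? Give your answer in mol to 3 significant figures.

0.429 mol

n(CO) = 0.4288 mol
n(H2) = 0.9226 mol
n/ν → CO: 0.4288, H2: 0.4613; CO is limiting.
n(CH3OH) = (1/1) × 0.4288 = 0.4288 mol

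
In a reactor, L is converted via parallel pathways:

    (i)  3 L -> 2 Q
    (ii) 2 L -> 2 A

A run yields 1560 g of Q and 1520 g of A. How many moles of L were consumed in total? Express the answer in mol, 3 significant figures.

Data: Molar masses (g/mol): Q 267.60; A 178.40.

17.3 mol

n(Q) = 1560 / 267.60 = 5.830 mol
n(A) = 1520 / 178.40 = 8.520 mol
n(L) via (i) = (3/2)×5.830 = 8.745 mol
n(L) via (ii) = (2/2)×8.520 = 8.520 mol
total n(L) = 8.745 + 8.520 = 17.27 mol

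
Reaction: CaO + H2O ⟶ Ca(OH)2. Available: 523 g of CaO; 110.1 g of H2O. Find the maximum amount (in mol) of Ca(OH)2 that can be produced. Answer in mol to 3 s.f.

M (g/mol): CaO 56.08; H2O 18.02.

n(CaO) = 523.0 / 56.08 = 9.326 mol
n(H2O) = 110.1 / 18.02 = 6.110 mol
n/ν for CaO = 9.326/1 = 9.326
n/ν for H2O = 6.110/1 = 6.110
Smallest n/ν is H2O → limiting reagent.
n(Ca(OH)2) = (1/1) × 6.110 = 6.110 mol

6.11 mol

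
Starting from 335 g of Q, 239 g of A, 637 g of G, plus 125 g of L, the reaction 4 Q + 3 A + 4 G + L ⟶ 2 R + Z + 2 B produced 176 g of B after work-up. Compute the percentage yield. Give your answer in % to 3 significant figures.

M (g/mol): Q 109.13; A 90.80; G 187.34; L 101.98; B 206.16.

55.6 %

n(Q) = 335.0 / 109.13 = 3.070 mol
n(A) = 239.0 / 90.80 = 2.632 mol
n(G) = 637.0 / 187.34 = 3.400 mol
n(L) = 125.0 / 101.98 = 1.226 mol
n/ν → Q: 0.7675, A: 0.8773, G: 0.8500, L: 1.226; Q is limiting.
theoretical n(B) = (2/4) × 3.070 = 1.535 mol → 316.5 g
% yield = 176 / 316.5 × 100 = 55.61 %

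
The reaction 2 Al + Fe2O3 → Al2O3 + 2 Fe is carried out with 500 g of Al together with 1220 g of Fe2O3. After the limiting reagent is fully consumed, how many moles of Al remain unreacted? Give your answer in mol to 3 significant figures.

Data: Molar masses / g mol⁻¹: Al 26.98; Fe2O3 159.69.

n(Al) = 500.0 / 26.98 = 18.53 mol
n(Fe2O3) = 1220 / 159.69 = 7.640 mol
n/ν for Al = 18.53/2 = 9.265
n/ν for Fe2O3 = 7.640/1 = 7.640
Smallest n/ν is Fe2O3 → limiting reagent.
Al consumed = (2/1) × 7.640 = 15.28 mol
Al remaining = 18.53 − 15.28 = 3.250 mol

3.25 mol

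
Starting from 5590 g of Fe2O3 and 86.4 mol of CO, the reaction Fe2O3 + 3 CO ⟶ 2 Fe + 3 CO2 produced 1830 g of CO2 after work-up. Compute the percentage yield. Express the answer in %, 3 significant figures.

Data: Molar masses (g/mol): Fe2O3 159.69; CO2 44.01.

48.1 %

n(Fe2O3) = 5590 / 159.69 = 35.01 mol
n(CO) = 86.40 mol
n/ν for Fe2O3 = 35.01/1 = 35.01
n/ν for CO = 86.40/3 = 28.80
Smallest n/ν is CO → limiting reagent.
theoretical n(CO2) = (3/3) × 86.40 = 86.40 mol → 3802 g
% yield = 1830 / 3802 × 100 = 48.13 %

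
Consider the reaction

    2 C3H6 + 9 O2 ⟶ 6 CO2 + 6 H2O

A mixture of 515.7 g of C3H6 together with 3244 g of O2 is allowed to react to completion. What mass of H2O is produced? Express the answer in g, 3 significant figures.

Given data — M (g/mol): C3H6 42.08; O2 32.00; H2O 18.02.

663 g

n(C3H6) = 515.7 / 42.08 = 12.26 mol
n(O2) = 3244 / 32.00 = 101.4 mol
n/ν → C3H6: 6.130, O2: 11.27; C3H6 is limiting.
n(H2O) = (6/2) × 12.26 = 36.78 mol
mass = 36.78 × 18.02 = 662.8 g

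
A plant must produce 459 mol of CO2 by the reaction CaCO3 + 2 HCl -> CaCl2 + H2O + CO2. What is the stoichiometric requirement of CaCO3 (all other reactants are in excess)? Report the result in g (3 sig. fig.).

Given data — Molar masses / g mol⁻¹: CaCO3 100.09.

45900 g

n(CO2) = 459.0 mol
n(CaCO3) = (1/1) × 459.0 = 459.0 mol
mass = 459.0 × 100.09 = 45940 g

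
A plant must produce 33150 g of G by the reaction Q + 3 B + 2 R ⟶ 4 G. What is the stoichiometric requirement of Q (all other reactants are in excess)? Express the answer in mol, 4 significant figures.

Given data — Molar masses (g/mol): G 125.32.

n(G) = 33150 / 125.32 = 264.5 mol
n(Q) = (1/4) × 264.5 = 66.13 mol

66.13 mol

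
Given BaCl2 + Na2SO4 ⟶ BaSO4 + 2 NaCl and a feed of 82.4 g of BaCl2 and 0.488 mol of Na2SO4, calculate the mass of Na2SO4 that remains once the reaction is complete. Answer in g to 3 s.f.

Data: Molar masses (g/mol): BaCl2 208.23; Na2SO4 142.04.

n(BaCl2) = 82.40 / 208.23 = 0.3957 mol
n(Na2SO4) = 0.4880 mol
n/ν → BaCl2: 0.3957, Na2SO4: 0.4880; BaCl2 is limiting.
Na2SO4 consumed = (1/1) × 0.3957 = 0.3957 mol
Na2SO4 remaining = 0.4880 − 0.3957 = 0.09230 mol
mass = 0.09230 × 142.04 = 13.11 g

13.1 g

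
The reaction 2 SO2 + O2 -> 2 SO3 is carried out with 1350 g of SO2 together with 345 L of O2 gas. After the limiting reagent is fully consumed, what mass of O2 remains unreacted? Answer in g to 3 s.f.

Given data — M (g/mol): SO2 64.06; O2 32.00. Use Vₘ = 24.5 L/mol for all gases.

n(SO2) = 1350 / 64.06 = 21.07 mol
n(O2) = 345.0 / 24.5 = 14.08 mol
n/ν for SO2 = 21.07/2 = 10.54
n/ν for O2 = 14.08/1 = 14.08
Smallest n/ν is SO2 → limiting reagent.
O2 consumed = (1/2) × 21.07 = 10.54 mol
O2 remaining = 14.08 − 10.54 = 3.540 mol
mass = 3.540 × 32.00 = 113.3 g

113 g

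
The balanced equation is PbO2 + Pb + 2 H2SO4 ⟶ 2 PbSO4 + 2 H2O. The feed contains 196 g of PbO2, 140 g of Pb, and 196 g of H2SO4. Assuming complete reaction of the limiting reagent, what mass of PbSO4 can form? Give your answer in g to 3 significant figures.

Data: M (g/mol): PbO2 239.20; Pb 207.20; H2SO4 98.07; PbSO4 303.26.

410 g

n(PbO2) = 196.0 / 239.20 = 0.8194 mol
n(Pb) = 140.0 / 207.20 = 0.6757 mol
n(H2SO4) = 196.0 / 98.07 = 1.999 mol
n/ν for PbO2 = 0.8194/1 = 0.8194
n/ν for Pb = 0.6757/1 = 0.6757
n/ν for H2SO4 = 1.999/2 = 0.9995
Smallest n/ν is Pb → limiting reagent.
n(PbSO4) = (2/1) × 0.6757 = 1.351 mol
mass = 1.351 × 303.26 = 409.7 g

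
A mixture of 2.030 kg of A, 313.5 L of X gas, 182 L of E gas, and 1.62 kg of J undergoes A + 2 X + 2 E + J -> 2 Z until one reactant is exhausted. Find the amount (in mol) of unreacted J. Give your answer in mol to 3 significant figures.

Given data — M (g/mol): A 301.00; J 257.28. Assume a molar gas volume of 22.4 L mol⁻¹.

n(A) = 2.030×1000 / 301.00 = 6.744 mol
n(X) = 313.5 / 22.4 = 14.00 mol
n(E) = 182.0 / 22.4 = 8.125 mol
n(J) = 1.620×1000 / 257.28 = 6.297 mol
n/ν for A = 6.744/1 = 6.744
n/ν for X = 14.00/2 = 7.000
n/ν for E = 8.125/2 = 4.063
n/ν for J = 6.297/1 = 6.297
Smallest n/ν is E → limiting reagent.
J consumed = (1/2) × 8.125 = 4.063 mol
J remaining = 6.297 − 4.063 = 2.234 mol

2.23 mol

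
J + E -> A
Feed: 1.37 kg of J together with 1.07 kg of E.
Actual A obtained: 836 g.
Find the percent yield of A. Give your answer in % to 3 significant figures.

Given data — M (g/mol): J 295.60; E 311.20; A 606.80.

40.1 %

n(J) = 1.370×1000 / 295.60 = 4.635 mol
n(E) = 1.070×1000 / 311.20 = 3.438 mol
n/ν for J = 4.635/1 = 4.635
n/ν for E = 3.438/1 = 3.438
Smallest n/ν is E → limiting reagent.
theoretical n(A) = (1/1) × 3.438 = 3.438 mol → 2086 g
% yield = 836 / 2086 × 100 = 40.08 %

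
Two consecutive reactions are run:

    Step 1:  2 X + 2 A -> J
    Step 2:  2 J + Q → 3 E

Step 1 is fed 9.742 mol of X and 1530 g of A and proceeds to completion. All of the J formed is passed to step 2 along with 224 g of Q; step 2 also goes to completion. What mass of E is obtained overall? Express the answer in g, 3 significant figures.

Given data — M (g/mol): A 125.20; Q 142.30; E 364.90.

1720 g

Step 1:
n(X) = 9.742 mol
n(A) = 1530 / 125.20 = 12.22 mol
n/ν for X = 9.742/2 = 4.871
n/ν for A = 12.22/2 = 6.110
Smallest n/ν is X → limiting reagent.
n(J) produced = (1/2) × 9.742 = 4.871 mol
Step 2:
n(J) available = 4.871 mol
n(Q) = 224.0 / 142.30 = 1.574 mol
n/ν for J = 4.871/2 = 2.436
n/ν for Q = 1.574/1 = 1.574
Smallest n/ν is Q → limiting reagent.
n(E) = (3/1) × 1.574 = 4.722 mol
mass = 4.722 × 364.90 = 1723 g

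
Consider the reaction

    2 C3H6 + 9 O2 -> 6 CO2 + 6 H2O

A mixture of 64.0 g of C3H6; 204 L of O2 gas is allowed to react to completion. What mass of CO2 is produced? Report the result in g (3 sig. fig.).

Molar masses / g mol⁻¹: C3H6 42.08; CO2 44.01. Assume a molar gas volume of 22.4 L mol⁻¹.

n(C3H6) = 64.00 / 42.08 = 1.521 mol
n(O2) = 204.0 / 22.4 = 9.107 mol
n/ν for C3H6 = 1.521/2 = 0.7605
n/ν for O2 = 9.107/9 = 1.012
Smallest n/ν is C3H6 → limiting reagent.
n(CO2) = (6/2) × 1.521 = 4.563 mol
mass = 4.563 × 44.01 = 200.8 g

201 g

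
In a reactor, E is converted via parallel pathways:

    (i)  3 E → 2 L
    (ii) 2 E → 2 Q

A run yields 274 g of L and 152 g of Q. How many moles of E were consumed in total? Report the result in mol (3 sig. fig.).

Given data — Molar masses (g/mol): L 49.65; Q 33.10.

n(L) = 274 / 49.65 = 5.519 mol
n(Q) = 152 / 33.10 = 4.592 mol
n(E) via (i) = (3/2)×5.519 = 8.279 mol
n(E) via (ii) = (2/2)×4.592 = 4.592 mol
total n(E) = 8.279 + 4.592 = 12.87 mol

12.9 mol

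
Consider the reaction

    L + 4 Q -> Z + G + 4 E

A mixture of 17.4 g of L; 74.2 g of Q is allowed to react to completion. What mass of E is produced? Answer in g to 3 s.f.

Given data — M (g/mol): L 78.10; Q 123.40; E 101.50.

61.0 g

n(L) = 17.40 / 78.10 = 0.2228 mol
n(Q) = 74.20 / 123.40 = 0.6013 mol
n/ν for L = 0.2228/1 = 0.2228
n/ν for Q = 0.6013/4 = 0.1503
Smallest n/ν is Q → limiting reagent.
n(E) = (4/4) × 0.6013 = 0.6013 mol
mass = 0.6013 × 101.50 = 61.03 g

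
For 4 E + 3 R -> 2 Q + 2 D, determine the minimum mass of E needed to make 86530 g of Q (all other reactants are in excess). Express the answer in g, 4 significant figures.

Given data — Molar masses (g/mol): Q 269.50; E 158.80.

n(Q) = 86530 / 269.50 = 321.1 mol
n(E) = (4/2) × 321.1 = 642.2 mol
mass = 642.2 × 158.80 = 102000 g

102000 g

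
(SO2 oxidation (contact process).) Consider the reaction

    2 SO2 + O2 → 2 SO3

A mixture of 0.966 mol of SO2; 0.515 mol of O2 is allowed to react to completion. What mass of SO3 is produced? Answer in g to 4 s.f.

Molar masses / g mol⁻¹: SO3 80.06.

77.34 g

n(SO2) = 0.9660 mol
n(O2) = 0.5150 mol
n/ν → SO2: 0.4830, O2: 0.5150; SO2 is limiting.
n(SO3) = (2/2) × 0.9660 = 0.9660 mol
mass = 0.9660 × 80.06 = 77.34 g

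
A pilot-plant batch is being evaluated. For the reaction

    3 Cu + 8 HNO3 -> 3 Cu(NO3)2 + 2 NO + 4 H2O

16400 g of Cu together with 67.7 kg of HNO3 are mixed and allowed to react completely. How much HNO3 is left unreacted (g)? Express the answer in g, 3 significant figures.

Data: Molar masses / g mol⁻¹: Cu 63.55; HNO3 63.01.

24300 g

n(Cu) = 16400 / 63.55 = 258.1 mol
n(HNO3) = 67.70×1000 / 63.01 = 1074 mol
n/ν for Cu = 258.1/3 = 86.03
n/ν for HNO3 = 1074/8 = 134.3
Smallest n/ν is Cu → limiting reagent.
HNO3 consumed = (8/3) × 258.1 = 688.3 mol
HNO3 remaining = 1074 − 688.3 = 385.7 mol
mass = 385.7 × 63.01 = 24300 g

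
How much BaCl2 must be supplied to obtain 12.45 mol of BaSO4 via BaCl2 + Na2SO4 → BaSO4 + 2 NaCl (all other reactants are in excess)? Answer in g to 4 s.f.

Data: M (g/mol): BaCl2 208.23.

2592 g

n(BaSO4) = 12.45 mol
n(BaCl2) = (1/1) × 12.45 = 12.45 mol
mass = 12.45 × 208.23 = 2592 g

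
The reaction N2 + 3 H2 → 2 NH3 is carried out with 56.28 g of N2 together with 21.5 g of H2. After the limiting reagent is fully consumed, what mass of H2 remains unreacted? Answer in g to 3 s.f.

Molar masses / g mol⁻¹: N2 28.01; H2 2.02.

9.32 g

n(N2) = 56.28 / 28.01 = 2.009 mol
n(H2) = 21.50 / 2.02 = 10.64 mol
n/ν for N2 = 2.009/1 = 2.009
n/ν for H2 = 10.64/3 = 3.547
Smallest n/ν is N2 → limiting reagent.
H2 consumed = (3/1) × 2.009 = 6.027 mol
H2 remaining = 10.64 − 6.027 = 4.613 mol
mass = 4.613 × 2.02 = 9.318 g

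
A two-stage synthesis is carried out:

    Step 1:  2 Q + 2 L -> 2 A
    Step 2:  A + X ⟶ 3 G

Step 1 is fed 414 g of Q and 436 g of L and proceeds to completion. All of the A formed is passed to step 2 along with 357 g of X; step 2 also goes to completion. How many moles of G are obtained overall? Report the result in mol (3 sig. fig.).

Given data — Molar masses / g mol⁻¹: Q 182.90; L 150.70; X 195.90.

5.47 mol

Step 1:
n(Q) = 414.0 / 182.90 = 2.264 mol
n(L) = 436.0 / 150.70 = 2.893 mol
n/ν → Q: 1.132, L: 1.447; Q is limiting.
n(A) produced = (2/2) × 2.264 = 2.264 mol
Step 2:
n(A) available = 2.264 mol
n(X) = 357.0 / 195.90 = 1.822 mol
n/ν → A: 2.264, X: 1.822; X is limiting.
n(G) = (3/1) × 1.822 = 5.466 mol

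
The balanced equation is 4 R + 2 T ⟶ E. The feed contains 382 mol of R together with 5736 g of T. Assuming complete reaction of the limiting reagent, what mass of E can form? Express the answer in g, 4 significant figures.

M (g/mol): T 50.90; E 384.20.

n(R) = 382.0 mol
n(T) = 5736 / 50.90 = 112.7 mol
n/ν → R: 95.50, T: 56.35; T is limiting.
n(E) = (1/2) × 112.7 = 56.35 mol
mass = 56.35 × 384.20 = 21650 g

21650 g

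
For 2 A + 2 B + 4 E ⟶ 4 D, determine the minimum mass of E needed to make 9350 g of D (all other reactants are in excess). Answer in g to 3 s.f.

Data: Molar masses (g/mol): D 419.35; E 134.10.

n(D) = 9350 / 419.35 = 22.30 mol
n(E) = (4/4) × 22.30 = 22.30 mol
mass = 22.30 × 134.10 = 2990 g

2990 g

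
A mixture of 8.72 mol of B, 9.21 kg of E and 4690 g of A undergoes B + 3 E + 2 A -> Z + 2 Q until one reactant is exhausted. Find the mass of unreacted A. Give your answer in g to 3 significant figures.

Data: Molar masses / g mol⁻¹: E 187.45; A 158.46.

1930 g

n(B) = 8.720 mol
n(E) = 9.210×1000 / 187.45 = 49.13 mol
n(A) = 4690 / 158.46 = 29.60 mol
n/ν for B = 8.720/1 = 8.720
n/ν for E = 49.13/3 = 16.38
n/ν for A = 29.60/2 = 14.80
Smallest n/ν is B → limiting reagent.
A consumed = (2/1) × 8.720 = 17.44 mol
A remaining = 29.60 − 17.44 = 12.16 mol
mass = 12.16 × 158.46 = 1927 g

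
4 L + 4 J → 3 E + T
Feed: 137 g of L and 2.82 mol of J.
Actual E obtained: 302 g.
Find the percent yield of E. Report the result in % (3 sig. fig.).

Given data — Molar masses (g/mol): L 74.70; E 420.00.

n(L) = 137.0 / 74.70 = 1.834 mol
n(J) = 2.820 mol
n/ν for L = 1.834/4 = 0.4585
n/ν for J = 2.820/4 = 0.7050
Smallest n/ν is L → limiting reagent.
theoretical n(E) = (3/4) × 1.834 = 1.376 mol → 577.9 g
% yield = 302 / 577.9 × 100 = 52.26 %

52.3 %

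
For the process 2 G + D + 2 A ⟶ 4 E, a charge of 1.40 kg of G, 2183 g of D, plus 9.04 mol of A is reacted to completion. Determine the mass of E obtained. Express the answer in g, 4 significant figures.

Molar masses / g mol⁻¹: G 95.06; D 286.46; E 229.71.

n(G) = 1.400×1000 / 95.06 = 14.73 mol
n(D) = 2183 / 286.46 = 7.621 mol
n(A) = 9.040 mol
n/ν → G: 7.365, D: 7.621, A: 4.520; A is limiting.
n(E) = (4/2) × 9.040 = 18.08 mol
mass = 18.08 × 229.71 = 4153 g

4153 g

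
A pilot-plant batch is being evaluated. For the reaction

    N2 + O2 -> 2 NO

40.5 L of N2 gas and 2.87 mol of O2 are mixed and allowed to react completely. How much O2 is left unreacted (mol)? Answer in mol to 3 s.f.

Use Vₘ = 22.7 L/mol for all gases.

1.09 mol

n(N2) = 40.50 / 22.7 = 1.784 mol
n(O2) = 2.870 mol
n/ν for N2 = 1.784/1 = 1.784
n/ν for O2 = 2.870/1 = 2.870
Smallest n/ν is N2 → limiting reagent.
O2 consumed = (1/1) × 1.784 = 1.784 mol
O2 remaining = 2.870 − 1.784 = 1.086 mol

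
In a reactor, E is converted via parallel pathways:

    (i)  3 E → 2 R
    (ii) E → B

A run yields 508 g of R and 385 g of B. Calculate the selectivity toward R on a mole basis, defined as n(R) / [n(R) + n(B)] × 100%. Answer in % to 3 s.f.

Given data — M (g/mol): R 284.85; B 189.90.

46.8 %

n(R) = 508 / 284.85 = 1.783 mol
n(B) = 385 / 189.90 = 2.027 mol
selectivity = 1.783/(1.783+2.027) × 100 = 46.80 %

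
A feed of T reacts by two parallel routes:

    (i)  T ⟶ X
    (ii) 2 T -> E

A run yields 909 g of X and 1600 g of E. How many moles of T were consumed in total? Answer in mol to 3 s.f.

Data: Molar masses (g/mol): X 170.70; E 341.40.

n(X) = 909 / 170.70 = 5.325 mol
n(E) = 1600 / 341.40 = 4.687 mol
n(T) via (i) = (1/1)×5.325 = 5.325 mol
n(T) via (ii) = (2/1)×4.687 = 9.374 mol
total n(T) = 5.325 + 9.374 = 14.70 mol

14.7 mol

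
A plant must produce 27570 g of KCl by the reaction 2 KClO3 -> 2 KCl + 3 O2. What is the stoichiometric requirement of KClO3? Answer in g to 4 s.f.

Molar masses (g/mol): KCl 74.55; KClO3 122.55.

45320 g

n(KCl) = 27570 / 74.55 = 369.8 mol
n(KClO3) = (2/2) × 369.8 = 369.8 mol
mass = 369.8 × 122.55 = 45320 g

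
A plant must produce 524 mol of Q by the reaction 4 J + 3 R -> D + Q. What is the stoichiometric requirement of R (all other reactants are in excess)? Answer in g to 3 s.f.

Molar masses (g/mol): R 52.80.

83000 g

n(Q) = 524.0 mol
n(R) = (3/1) × 524.0 = 1572 mol
mass = 1572 × 52.80 = 83000 g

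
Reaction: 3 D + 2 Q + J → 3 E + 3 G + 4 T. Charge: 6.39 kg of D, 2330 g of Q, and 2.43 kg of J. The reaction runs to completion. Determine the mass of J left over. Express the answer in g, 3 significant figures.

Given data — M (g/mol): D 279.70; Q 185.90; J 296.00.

n(D) = 6.390×1000 / 279.70 = 22.85 mol
n(Q) = 2330 / 185.90 = 12.53 mol
n(J) = 2.430×1000 / 296.00 = 8.209 mol
n/ν for D = 22.85/3 = 7.617
n/ν for Q = 12.53/2 = 6.265
n/ν for J = 8.209/1 = 8.209
Smallest n/ν is Q → limiting reagent.
J consumed = (1/2) × 12.53 = 6.265 mol
J remaining = 8.209 − 6.265 = 1.944 mol
mass = 1.944 × 296.00 = 575.4 g

575 g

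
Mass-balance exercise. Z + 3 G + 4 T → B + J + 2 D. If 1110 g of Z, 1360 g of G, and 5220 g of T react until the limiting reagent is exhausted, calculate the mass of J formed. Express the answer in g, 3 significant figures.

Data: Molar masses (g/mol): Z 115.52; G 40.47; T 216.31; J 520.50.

n(Z) = 1110 / 115.52 = 9.609 mol
n(G) = 1360 / 40.47 = 33.61 mol
n(T) = 5220 / 216.31 = 24.13 mol
n/ν for Z = 9.609/1 = 9.609
n/ν for G = 33.61/3 = 11.20
n/ν for T = 24.13/4 = 6.033
Smallest n/ν is T → limiting reagent.
n(J) = (1/4) × 24.13 = 6.033 mol
mass = 6.033 × 520.50 = 3140 g

3140 g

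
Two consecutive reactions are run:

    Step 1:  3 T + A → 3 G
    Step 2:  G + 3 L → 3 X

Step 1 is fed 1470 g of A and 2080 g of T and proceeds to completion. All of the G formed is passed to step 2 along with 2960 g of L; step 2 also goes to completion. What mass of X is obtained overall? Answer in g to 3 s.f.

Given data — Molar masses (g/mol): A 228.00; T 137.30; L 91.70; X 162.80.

Step 1:
n(A) = 1470 / 228.00 = 6.447 mol
n(T) = 2080 / 137.30 = 15.15 mol
n/ν → A: 6.447, T: 5.050; T is limiting.
n(G) produced = (3/3) × 15.15 = 15.15 mol
Step 2:
n(G) available = 15.15 mol
n(L) = 2960 / 91.70 = 32.28 mol
n/ν → G: 15.15, L: 10.76; L is limiting.
n(X) = (3/3) × 32.28 = 32.28 mol
mass = 32.28 × 162.80 = 5255 g

5260 g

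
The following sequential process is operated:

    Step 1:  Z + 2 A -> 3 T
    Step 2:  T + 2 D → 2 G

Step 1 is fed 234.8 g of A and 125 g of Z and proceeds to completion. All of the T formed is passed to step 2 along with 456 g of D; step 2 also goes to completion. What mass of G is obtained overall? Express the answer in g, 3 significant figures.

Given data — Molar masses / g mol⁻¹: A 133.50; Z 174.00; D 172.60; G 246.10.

Step 1:
n(A) = 234.8 / 133.50 = 1.759 mol
n(Z) = 125.0 / 174.00 = 0.7184 mol
n/ν → A: 0.8795, Z: 0.7184; Z is limiting.
n(T) produced = (3/1) × 0.7184 = 2.155 mol
Step 2:
n(T) available = 2.155 mol
n(D) = 456.0 / 172.60 = 2.642 mol
n/ν → T: 2.155, D: 1.321; D is limiting.
n(G) = (2/2) × 2.642 = 2.642 mol
mass = 2.642 × 246.10 = 650.2 g

650 g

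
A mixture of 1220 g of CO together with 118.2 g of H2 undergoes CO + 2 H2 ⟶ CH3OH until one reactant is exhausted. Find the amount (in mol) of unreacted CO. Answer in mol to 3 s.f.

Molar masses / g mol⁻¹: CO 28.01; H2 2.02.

14.3 mol

n(CO) = 1220 / 28.01 = 43.56 mol
n(H2) = 118.2 / 2.02 = 58.51 mol
n/ν → CO: 43.56, H2: 29.26; H2 is limiting.
CO consumed = (1/2) × 58.51 = 29.26 mol
CO remaining = 43.56 − 29.26 = 14.30 mol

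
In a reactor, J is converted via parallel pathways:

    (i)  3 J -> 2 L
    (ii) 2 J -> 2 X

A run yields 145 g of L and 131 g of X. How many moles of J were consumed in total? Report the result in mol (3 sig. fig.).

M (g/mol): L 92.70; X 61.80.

n(L) = 145 / 92.70 = 1.564 mol
n(X) = 131 / 61.80 = 2.120 mol
n(J) via (i) = (3/2)×1.564 = 2.346 mol
n(J) via (ii) = (2/2)×2.120 = 2.120 mol
total n(J) = 2.346 + 2.120 = 4.466 mol

4.47 mol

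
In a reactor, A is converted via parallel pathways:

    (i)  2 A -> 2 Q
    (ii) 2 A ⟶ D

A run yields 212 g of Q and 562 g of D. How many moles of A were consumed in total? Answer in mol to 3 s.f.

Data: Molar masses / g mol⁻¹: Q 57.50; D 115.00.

13.5 mol

n(Q) = 212 / 57.50 = 3.687 mol
n(D) = 562 / 115.00 = 4.887 mol
n(A) via (i) = (2/2)×3.687 = 3.687 mol
n(A) via (ii) = (2/1)×4.887 = 9.774 mol
total n(A) = 3.687 + 9.774 = 13.46 mol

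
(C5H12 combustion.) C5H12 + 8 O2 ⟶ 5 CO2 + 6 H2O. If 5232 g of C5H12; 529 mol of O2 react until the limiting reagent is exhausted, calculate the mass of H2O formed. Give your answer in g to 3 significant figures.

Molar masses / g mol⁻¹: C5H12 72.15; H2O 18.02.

n(C5H12) = 5232 / 72.15 = 72.52 mol
n(O2) = 529.0 mol
n/ν → C5H12: 72.52, O2: 66.13; O2 is limiting.
n(H2O) = (6/8) × 529.0 = 396.8 mol
mass = 396.8 × 18.02 = 7150 g

7150 g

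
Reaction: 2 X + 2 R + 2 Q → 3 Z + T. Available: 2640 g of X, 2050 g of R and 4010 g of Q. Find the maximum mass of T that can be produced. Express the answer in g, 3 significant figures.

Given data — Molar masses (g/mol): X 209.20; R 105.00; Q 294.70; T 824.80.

5200 g

n(X) = 2640 / 209.20 = 12.62 mol
n(R) = 2050 / 105.00 = 19.52 mol
n(Q) = 4010 / 294.70 = 13.61 mol
n/ν → X: 6.310, R: 9.760, Q: 6.805; X is limiting.
n(T) = (1/2) × 12.62 = 6.310 mol
mass = 6.310 × 824.80 = 5204 g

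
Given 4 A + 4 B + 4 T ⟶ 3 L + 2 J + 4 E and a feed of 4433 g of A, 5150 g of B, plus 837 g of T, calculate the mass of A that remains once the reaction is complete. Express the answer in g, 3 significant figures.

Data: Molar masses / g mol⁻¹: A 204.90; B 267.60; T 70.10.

1990 g

n(A) = 4433 / 204.90 = 21.63 mol
n(B) = 5150 / 267.60 = 19.25 mol
n(T) = 837.0 / 70.10 = 11.94 mol
n/ν for A = 21.63/4 = 5.408
n/ν for B = 19.25/4 = 4.813
n/ν for T = 11.94/4 = 2.985
Smallest n/ν is T → limiting reagent.
A consumed = (4/4) × 11.94 = 11.94 mol
A remaining = 21.63 − 11.94 = 9.690 mol
mass = 9.690 × 204.90 = 1985 g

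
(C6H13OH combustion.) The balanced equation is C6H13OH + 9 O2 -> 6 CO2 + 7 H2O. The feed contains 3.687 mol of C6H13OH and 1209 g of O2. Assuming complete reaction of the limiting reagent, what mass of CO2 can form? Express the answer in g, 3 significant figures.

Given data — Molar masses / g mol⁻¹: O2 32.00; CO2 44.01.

974 g

n(C6H13OH) = 3.687 mol
n(O2) = 1209 / 32.00 = 37.78 mol
n/ν → C6H13OH: 3.687, O2: 4.198; C6H13OH is limiting.
n(CO2) = (6/1) × 3.687 = 22.12 mol
mass = 22.12 × 44.01 = 973.5 g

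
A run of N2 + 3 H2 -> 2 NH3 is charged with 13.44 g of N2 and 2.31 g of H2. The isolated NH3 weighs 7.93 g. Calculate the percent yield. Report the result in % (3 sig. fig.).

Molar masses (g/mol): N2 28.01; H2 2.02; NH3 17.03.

61.1 %

n(N2) = 13.44 / 28.01 = 0.4798 mol
n(H2) = 2.310 / 2.02 = 1.144 mol
n/ν for N2 = 0.4798/1 = 0.4798
n/ν for H2 = 1.144/3 = 0.3813
Smallest n/ν is H2 → limiting reagent.
theoretical n(NH3) = (2/3) × 1.144 = 0.7627 mol → 12.99 g
% yield = 7.93 / 12.99 × 100 = 61.05 %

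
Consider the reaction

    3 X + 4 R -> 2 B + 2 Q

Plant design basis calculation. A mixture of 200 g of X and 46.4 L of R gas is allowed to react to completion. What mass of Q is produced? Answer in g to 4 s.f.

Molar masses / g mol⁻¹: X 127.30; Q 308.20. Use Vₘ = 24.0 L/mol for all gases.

n(X) = 200.0 / 127.30 = 1.571 mol
n(R) = 46.40 / 24.0 = 1.933 mol
n/ν for X = 1.571/3 = 0.5237
n/ν for R = 1.933/4 = 0.4833
Smallest n/ν is R → limiting reagent.
n(Q) = (2/4) × 1.933 = 0.9665 mol
mass = 0.9665 × 308.20 = 297.9 g

297.9 g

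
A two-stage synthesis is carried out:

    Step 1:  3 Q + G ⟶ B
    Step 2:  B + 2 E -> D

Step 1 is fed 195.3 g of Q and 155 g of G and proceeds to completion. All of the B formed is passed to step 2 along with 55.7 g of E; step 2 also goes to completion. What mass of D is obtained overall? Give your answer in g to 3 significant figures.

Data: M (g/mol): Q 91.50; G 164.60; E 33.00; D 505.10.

Step 1:
n(Q) = 195.3 / 91.50 = 2.134 mol
n(G) = 155.0 / 164.60 = 0.9417 mol
n/ν for Q = 2.134/3 = 0.7113
n/ν for G = 0.9417/1 = 0.9417
Smallest n/ν is Q → limiting reagent.
n(B) produced = (1/3) × 2.134 = 0.7113 mol
Step 2:
n(B) available = 0.7113 mol
n(E) = 55.70 / 33.00 = 1.688 mol
n/ν for B = 0.7113/1 = 0.7113
n/ν for E = 1.688/2 = 0.8440
Smallest n/ν is B → limiting reagent.
n(D) = (1/1) × 0.7113 = 0.7113 mol
mass = 0.7113 × 505.10 = 359.3 g

359 g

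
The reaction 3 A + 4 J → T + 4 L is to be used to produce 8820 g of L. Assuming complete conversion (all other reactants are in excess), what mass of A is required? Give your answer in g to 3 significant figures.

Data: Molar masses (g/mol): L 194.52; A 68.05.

2310 g

n(L) = 8820 / 194.52 = 45.34 mol
n(A) = (3/4) × 45.34 = 34.01 mol
mass = 34.01 × 68.05 = 2314 g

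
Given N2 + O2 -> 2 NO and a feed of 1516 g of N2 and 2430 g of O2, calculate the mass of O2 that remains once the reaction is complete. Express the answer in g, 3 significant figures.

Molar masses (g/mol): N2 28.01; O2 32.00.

n(N2) = 1516 / 28.01 = 54.12 mol
n(O2) = 2430 / 32.00 = 75.94 mol
n/ν → N2: 54.12, O2: 75.94; N2 is limiting.
O2 consumed = (1/1) × 54.12 = 54.12 mol
O2 remaining = 75.94 − 54.12 = 21.82 mol
mass = 21.82 × 32.00 = 698.2 g

698 g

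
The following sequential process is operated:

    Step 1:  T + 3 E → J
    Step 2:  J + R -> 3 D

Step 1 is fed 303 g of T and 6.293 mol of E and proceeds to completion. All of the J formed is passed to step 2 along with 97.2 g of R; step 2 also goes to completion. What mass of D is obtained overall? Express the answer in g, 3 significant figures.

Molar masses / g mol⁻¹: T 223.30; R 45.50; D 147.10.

599 g

Step 1:
n(T) = 303.0 / 223.30 = 1.357 mol
n(E) = 6.293 mol
n/ν → T: 1.357, E: 2.098; T is limiting.
n(J) produced = (1/1) × 1.357 = 1.357 mol
Step 2:
n(J) available = 1.357 mol
n(R) = 97.20 / 45.50 = 2.136 mol
n/ν → J: 1.357, R: 2.136; J is limiting.
n(D) = (3/1) × 1.357 = 4.071 mol
mass = 4.071 × 147.10 = 598.8 g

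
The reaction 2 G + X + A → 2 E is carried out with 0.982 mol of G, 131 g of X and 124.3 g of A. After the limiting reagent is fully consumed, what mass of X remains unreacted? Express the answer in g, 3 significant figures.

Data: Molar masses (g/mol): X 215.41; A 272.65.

32.8 g

n(G) = 0.9820 mol
n(X) = 131.0 / 215.41 = 0.6081 mol
n(A) = 124.3 / 272.65 = 0.4559 mol
n/ν for G = 0.9820/2 = 0.4910
n/ν for X = 0.6081/1 = 0.6081
n/ν for A = 0.4559/1 = 0.4559
Smallest n/ν is A → limiting reagent.
X consumed = (1/1) × 0.4559 = 0.4559 mol
X remaining = 0.6081 − 0.4559 = 0.1522 mol
mass = 0.1522 × 215.41 = 32.79 g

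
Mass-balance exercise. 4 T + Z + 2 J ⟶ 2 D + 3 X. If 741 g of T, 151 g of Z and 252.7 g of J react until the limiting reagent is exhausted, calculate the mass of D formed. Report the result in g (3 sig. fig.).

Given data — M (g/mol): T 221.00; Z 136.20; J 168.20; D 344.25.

n(T) = 741.0 / 221.00 = 3.353 mol
n(Z) = 151.0 / 136.20 = 1.109 mol
n(J) = 252.7 / 168.20 = 1.502 mol
n/ν for T = 3.353/4 = 0.8383
n/ν for Z = 1.109/1 = 1.109
n/ν for J = 1.502/2 = 0.7510
Smallest n/ν is J → limiting reagent.
n(D) = (2/2) × 1.502 = 1.502 mol
mass = 1.502 × 344.25 = 517.1 g

517 g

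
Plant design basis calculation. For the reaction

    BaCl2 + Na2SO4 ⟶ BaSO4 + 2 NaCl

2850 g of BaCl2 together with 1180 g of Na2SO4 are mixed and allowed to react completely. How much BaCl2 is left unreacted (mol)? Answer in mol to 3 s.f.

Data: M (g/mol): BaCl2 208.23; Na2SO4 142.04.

n(BaCl2) = 2850 / 208.23 = 13.69 mol
n(Na2SO4) = 1180 / 142.04 = 8.308 mol
n/ν for BaCl2 = 13.69/1 = 13.69
n/ν for Na2SO4 = 8.308/1 = 8.308
Smallest n/ν is Na2SO4 → limiting reagent.
BaCl2 consumed = (1/1) × 8.308 = 8.308 mol
BaCl2 remaining = 13.69 − 8.308 = 5.382 mol

5.38 mol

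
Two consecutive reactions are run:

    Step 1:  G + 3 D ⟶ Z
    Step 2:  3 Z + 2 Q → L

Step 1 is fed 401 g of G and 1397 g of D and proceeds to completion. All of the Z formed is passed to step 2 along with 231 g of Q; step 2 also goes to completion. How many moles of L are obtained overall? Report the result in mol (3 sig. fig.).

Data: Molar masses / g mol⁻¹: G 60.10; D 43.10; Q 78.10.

Step 1:
n(G) = 401.0 / 60.10 = 6.672 mol
n(D) = 1397 / 43.10 = 32.41 mol
n/ν → G: 6.672, D: 10.80; G is limiting.
n(Z) produced = (1/1) × 6.672 = 6.672 mol
Step 2:
n(Z) available = 6.672 mol
n(Q) = 231.0 / 78.10 = 2.958 mol
n/ν → Z: 2.224, Q: 1.479; Q is limiting.
n(L) = (1/2) × 2.958 = 1.479 mol

1.48 mol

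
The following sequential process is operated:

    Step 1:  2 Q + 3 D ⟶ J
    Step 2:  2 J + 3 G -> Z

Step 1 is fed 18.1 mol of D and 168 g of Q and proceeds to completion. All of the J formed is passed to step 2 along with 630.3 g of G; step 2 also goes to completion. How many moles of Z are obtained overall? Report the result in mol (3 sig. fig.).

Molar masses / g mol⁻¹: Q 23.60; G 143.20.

1.47 mol

Step 1:
n(D) = 18.10 mol
n(Q) = 168.0 / 23.60 = 7.119 mol
n/ν for D = 18.10/3 = 6.033
n/ν for Q = 7.119/2 = 3.560
Smallest n/ν is Q → limiting reagent.
n(J) produced = (1/2) × 7.119 = 3.560 mol
Step 2:
n(J) available = 3.560 mol
n(G) = 630.3 / 143.20 = 4.402 mol
n/ν for J = 3.560/2 = 1.780
n/ν for G = 4.402/3 = 1.467
Smallest n/ν is G → limiting reagent.
n(Z) = (1/3) × 4.402 = 1.467 mol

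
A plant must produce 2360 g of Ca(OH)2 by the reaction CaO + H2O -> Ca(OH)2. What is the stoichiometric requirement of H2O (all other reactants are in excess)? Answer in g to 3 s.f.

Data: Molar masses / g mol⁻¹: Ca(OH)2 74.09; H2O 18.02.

n(Ca(OH)2) = 2360 / 74.09 = 31.85 mol
n(H2O) = (1/1) × 31.85 = 31.85 mol
mass = 31.85 × 18.02 = 573.9 g

574 g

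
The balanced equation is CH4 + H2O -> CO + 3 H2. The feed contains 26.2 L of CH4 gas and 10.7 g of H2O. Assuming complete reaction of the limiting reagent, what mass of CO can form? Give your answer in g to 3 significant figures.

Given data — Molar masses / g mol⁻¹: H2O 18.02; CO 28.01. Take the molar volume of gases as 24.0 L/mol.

n(CH4) = 26.20 / 24.0 = 1.092 mol
n(H2O) = 10.70 / 18.02 = 0.5938 mol
n/ν for CH4 = 1.092/1 = 1.092
n/ν for H2O = 0.5938/1 = 0.5938
Smallest n/ν is H2O → limiting reagent.
n(CO) = (1/1) × 0.5938 = 0.5938 mol
mass = 0.5938 × 28.01 = 16.63 g

16.6 g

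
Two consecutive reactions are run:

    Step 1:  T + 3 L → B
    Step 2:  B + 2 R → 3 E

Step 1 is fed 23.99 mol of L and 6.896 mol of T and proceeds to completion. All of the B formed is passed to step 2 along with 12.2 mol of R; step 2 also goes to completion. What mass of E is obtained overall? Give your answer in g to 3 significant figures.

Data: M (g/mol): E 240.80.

4410 g

Step 1:
n(L) = 23.99 mol
n(T) = 6.896 mol
n/ν → L: 7.997, T: 6.896; T is limiting.
n(B) produced = (1/1) × 6.896 = 6.896 mol
Step 2:
n(B) available = 6.896 mol
n(R) = 12.20 mol
n/ν → B: 6.896, R: 6.100; R is limiting.
n(E) = (3/2) × 12.20 = 18.30 mol
mass = 18.30 × 240.80 = 4407 g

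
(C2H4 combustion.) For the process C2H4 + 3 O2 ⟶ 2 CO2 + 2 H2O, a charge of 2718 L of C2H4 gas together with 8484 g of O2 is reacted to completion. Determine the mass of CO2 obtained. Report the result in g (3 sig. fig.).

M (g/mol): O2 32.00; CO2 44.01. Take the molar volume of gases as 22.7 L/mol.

7780 g

n(C2H4) = 2718 / 22.7 = 119.7 mol
n(O2) = 8484 / 32.00 = 265.1 mol
n/ν → C2H4: 119.7, O2: 88.37; O2 is limiting.
n(CO2) = (2/3) × 265.1 = 176.7 mol
mass = 176.7 × 44.01 = 7777 g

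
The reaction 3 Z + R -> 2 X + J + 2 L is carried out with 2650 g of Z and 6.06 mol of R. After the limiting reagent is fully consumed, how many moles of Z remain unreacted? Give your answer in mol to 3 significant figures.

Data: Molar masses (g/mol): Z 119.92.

n(Z) = 2650 / 119.92 = 22.10 mol
n(R) = 6.060 mol
n/ν for Z = 22.10/3 = 7.367
n/ν for R = 6.060/1 = 6.060
Smallest n/ν is R → limiting reagent.
Z consumed = (3/1) × 6.060 = 18.18 mol
Z remaining = 22.10 − 18.18 = 3.920 mol

3.92 mol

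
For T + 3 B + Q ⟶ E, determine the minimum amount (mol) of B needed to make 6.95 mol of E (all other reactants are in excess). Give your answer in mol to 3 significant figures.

20.9 mol

n(E) = 6.950 mol
n(B) = (3/1) × 6.950 = 20.85 mol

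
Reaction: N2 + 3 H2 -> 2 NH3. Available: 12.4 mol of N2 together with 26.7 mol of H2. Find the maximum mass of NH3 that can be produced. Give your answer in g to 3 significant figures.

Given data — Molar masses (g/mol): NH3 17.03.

n(N2) = 12.40 mol
n(H2) = 26.70 mol
n/ν for N2 = 12.40/1 = 12.40
n/ν for H2 = 26.70/3 = 8.900
Smallest n/ν is H2 → limiting reagent.
n(NH3) = (2/3) × 26.70 = 17.80 mol
mass = 17.80 × 17.03 = 303.1 g

303 g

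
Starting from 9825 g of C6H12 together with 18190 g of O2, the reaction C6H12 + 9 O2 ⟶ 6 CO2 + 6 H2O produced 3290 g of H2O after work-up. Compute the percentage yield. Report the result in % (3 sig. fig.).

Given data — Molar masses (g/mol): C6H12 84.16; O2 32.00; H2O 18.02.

48.2 %

n(C6H12) = 9825 / 84.16 = 116.7 mol
n(O2) = 18190 / 32.00 = 568.4 mol
n/ν for C6H12 = 116.7/1 = 116.7
n/ν for O2 = 568.4/9 = 63.16
Smallest n/ν is O2 → limiting reagent.
theoretical n(H2O) = (6/9) × 568.4 = 378.9 mol → 6828 g
% yield = 3290 / 6828 × 100 = 48.18 %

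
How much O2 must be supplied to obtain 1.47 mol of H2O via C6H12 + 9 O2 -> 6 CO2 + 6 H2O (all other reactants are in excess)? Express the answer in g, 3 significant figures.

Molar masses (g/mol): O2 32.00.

70.6 g

n(H2O) = 1.470 mol
n(O2) = (9/6) × 1.470 = 2.205 mol
mass = 2.205 × 32.00 = 70.56 g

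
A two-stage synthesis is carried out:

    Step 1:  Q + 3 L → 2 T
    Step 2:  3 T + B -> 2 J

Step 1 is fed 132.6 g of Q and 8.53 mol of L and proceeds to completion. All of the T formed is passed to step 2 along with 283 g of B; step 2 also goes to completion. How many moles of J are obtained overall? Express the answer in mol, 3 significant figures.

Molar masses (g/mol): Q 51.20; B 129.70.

Step 1:
n(Q) = 132.6 / 51.20 = 2.590 mol
n(L) = 8.530 mol
n/ν → Q: 2.590, L: 2.843; Q is limiting.
n(T) produced = (2/1) × 2.590 = 5.180 mol
Step 2:
n(T) available = 5.180 mol
n(B) = 283.0 / 129.70 = 2.182 mol
n/ν → T: 1.727, B: 2.182; T is limiting.
n(J) = (2/3) × 5.180 = 3.453 mol

3.45 mol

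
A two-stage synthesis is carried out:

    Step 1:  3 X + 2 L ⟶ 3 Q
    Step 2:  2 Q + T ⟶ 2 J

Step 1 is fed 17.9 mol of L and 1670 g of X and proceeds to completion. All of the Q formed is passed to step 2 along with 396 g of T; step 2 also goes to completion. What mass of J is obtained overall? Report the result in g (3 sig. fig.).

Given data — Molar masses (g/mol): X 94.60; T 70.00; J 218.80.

Step 1:
n(L) = 17.90 mol
n(X) = 1670 / 94.60 = 17.65 mol
n/ν for L = 17.90/2 = 8.950
n/ν for X = 17.65/3 = 5.883
Smallest n/ν is X → limiting reagent.
n(Q) produced = (3/3) × 17.65 = 17.65 mol
Step 2:
n(Q) available = 17.65 mol
n(T) = 396.0 / 70.00 = 5.657 mol
n/ν for Q = 17.65/2 = 8.825
n/ν for T = 5.657/1 = 5.657
Smallest n/ν is T → limiting reagent.
n(J) = (2/1) × 5.657 = 11.31 mol
mass = 11.31 × 218.80 = 2475 g

2480 g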